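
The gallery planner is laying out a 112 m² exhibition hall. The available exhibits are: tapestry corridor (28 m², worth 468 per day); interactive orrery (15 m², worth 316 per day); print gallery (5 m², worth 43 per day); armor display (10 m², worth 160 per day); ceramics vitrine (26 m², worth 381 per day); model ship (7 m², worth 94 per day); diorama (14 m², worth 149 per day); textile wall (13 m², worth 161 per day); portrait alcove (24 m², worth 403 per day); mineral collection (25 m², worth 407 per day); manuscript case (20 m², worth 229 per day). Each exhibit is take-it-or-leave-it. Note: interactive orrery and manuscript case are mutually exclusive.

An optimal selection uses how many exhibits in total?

6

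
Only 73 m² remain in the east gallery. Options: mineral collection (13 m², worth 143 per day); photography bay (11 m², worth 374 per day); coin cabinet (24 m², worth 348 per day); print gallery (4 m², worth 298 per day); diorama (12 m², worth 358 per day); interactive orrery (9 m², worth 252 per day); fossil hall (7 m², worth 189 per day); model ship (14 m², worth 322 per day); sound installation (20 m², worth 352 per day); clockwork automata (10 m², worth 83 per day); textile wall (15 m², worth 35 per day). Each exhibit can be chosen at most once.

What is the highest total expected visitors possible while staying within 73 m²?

1956

By expected visitors per m²: print gallery 74.50, photography bay 34.00, diorama 29.83, interactive orrery 28.00 lead.
Greedy by ratio would take mineral collection + photography bay + print gallery + diorama + interactive orrery + fossil hall + model ship: 70 m² used, total 1936.
Dropping mineral collection and fossil hall frees 20 m²; slotting in sound installation (20 m²) lifts the total to 1956 at 70 m².
An exhaustive check of the 2048 subsets confirms 1956.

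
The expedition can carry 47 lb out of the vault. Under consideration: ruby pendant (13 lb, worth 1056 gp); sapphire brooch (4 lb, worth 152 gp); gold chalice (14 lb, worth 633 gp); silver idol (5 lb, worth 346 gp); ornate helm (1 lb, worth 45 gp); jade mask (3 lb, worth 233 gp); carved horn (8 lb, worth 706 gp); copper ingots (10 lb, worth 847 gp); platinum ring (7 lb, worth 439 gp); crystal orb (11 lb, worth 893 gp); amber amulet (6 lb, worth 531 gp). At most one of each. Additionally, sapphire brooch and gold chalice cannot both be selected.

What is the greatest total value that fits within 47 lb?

3848

Ranking by ratio (value/lb): amber amulet 88.50, carved horn 88.25, copper ingots 84.70.
A density-first pass picks ruby pendant + silver idol + ornate helm + jade mask + carved horn + copper ingots + amber amulet — 3764 at 46 lb.
Replace ornate helm and jade mask and amber amulet with crystal orb: the trade gains 84 net, giving 3848 at 47 lb.
The closest alternative, ruby pendant + jade mask + carved horn + copper ingots + platinum ring + amber amulet, reaches only 3812.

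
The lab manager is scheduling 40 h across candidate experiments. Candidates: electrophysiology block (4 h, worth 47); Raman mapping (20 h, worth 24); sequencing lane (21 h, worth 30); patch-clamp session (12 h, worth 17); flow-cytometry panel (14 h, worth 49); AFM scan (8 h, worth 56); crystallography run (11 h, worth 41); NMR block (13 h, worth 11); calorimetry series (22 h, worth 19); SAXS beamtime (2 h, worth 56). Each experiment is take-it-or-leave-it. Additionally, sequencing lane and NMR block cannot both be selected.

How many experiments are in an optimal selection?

The maximum expected citations within 40 h is 249.
For example electrophysiology block + flow-cytometry panel + AFM scan + crystallography run + SAXS beamtime achieves it, using 39 h.
Every optimal selection uses 5 experiments.

5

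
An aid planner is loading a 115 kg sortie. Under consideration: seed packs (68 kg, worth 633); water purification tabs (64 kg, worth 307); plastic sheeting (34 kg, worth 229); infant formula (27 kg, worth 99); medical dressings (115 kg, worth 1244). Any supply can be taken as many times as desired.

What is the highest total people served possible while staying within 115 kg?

Taking medical dressings: 115 kg used, 1244 in people served.
Every other selection either busts 115 kg or fails to beat 1244.

1244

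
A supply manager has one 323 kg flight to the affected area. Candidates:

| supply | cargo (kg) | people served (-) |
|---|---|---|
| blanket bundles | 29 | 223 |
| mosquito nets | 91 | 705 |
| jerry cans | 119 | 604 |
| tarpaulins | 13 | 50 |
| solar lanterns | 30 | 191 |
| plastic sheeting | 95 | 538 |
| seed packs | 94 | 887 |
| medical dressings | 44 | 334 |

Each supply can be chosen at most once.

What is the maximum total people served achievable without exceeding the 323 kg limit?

A density-first pass picks blanket bundles + mosquito nets + tarpaulins + solar lanterns + seed packs + medical dressings — 2390 at 301 kg.
The 74 kg tied up in solar lanterns and medical dressings is better spent on plastic sheeting — total rises to 2403 (322 kg).
Every other selection either busts 323 kg or fails to beat 2403.

2403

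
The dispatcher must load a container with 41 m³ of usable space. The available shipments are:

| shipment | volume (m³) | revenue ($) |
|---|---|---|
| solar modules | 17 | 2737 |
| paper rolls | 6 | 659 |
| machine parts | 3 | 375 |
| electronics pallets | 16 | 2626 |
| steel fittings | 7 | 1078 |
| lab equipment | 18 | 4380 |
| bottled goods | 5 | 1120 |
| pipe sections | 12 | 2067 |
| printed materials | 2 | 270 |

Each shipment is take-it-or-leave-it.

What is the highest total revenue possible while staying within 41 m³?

8396

Greedy by ratio would take machine parts + lab equipment + bottled goods + pipe sections + printed materials: 40 m³ used, total 8212.
Replace machine parts and pipe sections with electronics pallets: the trade gains 184 net, giving 8396 at 41 m³.
No other feasible combination exceeds 8396.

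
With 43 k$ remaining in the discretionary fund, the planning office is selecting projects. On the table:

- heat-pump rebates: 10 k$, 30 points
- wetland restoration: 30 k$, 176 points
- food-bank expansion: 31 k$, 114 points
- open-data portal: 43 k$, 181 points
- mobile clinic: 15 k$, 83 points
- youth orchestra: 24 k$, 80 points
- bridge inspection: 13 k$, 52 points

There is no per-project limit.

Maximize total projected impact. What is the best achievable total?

Density check — wetland restoration 5.87, mobile clinic 5.53, open-data portal 4.21 are the best per k$.
Taking wetland restoration + bridge inspection: 43 k$ used, 228 in projected impact.
Every other selection either busts 43 k$ or fails to beat 228.

228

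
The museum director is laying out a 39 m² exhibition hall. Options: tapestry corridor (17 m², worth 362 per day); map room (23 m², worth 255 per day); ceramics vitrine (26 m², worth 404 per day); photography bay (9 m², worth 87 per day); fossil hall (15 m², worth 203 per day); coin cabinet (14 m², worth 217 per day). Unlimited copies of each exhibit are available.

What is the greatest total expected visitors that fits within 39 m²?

724

Taking 2×tapestry corridor: 34 m² used, 724 in expected visitors.
That's the maximum — no swap from here does better than 724.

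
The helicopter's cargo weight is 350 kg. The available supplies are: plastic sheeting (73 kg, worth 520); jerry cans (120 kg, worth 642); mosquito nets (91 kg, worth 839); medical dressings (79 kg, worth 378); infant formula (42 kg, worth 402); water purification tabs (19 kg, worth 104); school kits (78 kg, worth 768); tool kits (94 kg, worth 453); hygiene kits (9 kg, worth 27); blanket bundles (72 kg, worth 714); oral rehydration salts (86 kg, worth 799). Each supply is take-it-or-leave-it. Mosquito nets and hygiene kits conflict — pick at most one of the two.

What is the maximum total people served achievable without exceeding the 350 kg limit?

Density check — blanket bundles 9.92, school kits 9.85, infant formula 9.57, oral rehydration salts 9.29 are the best per kg.
Greedy by ratio would take infant formula + water purification tabs + school kits + hygiene kits + blanket bundles + oral rehydration salts: 306 kg used, total 2814.
Replace infant formula and hygiene kits with mosquito nets: the trade gains 410 net, giving 3224 at 346 kg.
The spare 4 kg is too small for any remaining supply, and no feasible exchange beats 3224.

3224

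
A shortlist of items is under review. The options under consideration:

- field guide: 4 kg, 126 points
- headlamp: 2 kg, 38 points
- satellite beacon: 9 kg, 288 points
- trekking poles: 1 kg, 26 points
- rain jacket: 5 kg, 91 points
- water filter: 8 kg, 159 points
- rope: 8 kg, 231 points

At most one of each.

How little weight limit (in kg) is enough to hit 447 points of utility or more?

Need the lightest bundle worth ≥ 447.
Taking field guide + headlamp + satellite beacon gives 452 (≥ 447) for 15 kg.
Any bundle with less than 15 kg falls short of 447.

15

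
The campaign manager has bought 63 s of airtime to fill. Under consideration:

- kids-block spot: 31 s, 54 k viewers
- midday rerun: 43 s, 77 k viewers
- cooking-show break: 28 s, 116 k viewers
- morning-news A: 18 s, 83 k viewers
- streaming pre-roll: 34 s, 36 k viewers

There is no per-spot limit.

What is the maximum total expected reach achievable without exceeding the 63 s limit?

249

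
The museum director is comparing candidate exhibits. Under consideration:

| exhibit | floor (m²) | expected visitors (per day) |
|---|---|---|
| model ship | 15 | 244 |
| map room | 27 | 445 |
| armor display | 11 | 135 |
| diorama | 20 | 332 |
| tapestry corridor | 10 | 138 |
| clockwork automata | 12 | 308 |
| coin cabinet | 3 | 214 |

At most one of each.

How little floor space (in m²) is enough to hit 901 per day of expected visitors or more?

Need the lightest bundle worth ≥ 901.
model ship + tapestry corridor + clockwork automata + coin cabinet reaches 904 using 40 m².
No combination under 40 m² hits 901.

40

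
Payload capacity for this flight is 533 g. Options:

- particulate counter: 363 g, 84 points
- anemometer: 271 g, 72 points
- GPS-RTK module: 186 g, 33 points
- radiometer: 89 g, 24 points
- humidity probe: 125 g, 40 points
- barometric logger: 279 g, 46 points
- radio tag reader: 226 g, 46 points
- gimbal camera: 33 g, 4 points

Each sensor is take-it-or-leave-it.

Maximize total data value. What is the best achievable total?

Anemometer + radiometer + humidity probe + gimbal camera uses 518 of the 533 g and totals 140.

140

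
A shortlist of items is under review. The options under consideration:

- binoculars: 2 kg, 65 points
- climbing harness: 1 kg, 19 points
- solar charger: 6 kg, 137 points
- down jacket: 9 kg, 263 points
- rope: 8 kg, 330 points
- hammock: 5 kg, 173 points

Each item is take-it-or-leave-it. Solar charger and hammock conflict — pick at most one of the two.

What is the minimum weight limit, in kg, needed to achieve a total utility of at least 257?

8

Need the lightest bundle worth ≥ 257.
Taking rope gives 330 (≥ 257) for 8 kg.
Below 8 kg the best achievable stays under 257.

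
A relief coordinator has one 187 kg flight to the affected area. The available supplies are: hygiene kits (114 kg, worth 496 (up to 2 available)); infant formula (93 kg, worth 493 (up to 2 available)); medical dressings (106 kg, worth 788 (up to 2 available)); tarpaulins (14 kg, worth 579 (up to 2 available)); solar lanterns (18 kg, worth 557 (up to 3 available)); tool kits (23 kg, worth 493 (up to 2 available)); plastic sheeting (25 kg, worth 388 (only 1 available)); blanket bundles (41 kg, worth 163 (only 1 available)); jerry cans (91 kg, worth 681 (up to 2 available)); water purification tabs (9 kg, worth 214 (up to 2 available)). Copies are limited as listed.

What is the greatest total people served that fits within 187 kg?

The ratio ordering already packs tightly: 2×tarpaulins + 3×solar lanterns + 2×tool kits + plastic sheeting + 2×water purification tabs, 171 kg, 4631.

4631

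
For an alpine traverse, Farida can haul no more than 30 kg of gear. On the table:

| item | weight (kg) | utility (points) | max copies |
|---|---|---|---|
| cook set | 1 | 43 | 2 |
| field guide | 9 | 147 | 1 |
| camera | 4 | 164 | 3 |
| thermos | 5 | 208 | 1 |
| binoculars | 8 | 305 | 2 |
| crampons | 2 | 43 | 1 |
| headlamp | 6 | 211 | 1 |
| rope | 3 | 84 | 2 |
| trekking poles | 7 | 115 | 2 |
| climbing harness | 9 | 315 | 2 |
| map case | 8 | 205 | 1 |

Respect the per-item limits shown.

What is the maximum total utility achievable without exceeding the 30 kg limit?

1189

Density check — cook set 43.00, thermos 41.60, camera 41.00 are the best per kg.
A density-first pass picks 2×cook set + 3×camera + thermos + binoculars + rope — 1175 at 30 kg.
Replace cook set and camera and rope with binoculars: the trade gains 14 net, giving 1189 at 30 kg.
Nothing else within 30 kg beats 1189.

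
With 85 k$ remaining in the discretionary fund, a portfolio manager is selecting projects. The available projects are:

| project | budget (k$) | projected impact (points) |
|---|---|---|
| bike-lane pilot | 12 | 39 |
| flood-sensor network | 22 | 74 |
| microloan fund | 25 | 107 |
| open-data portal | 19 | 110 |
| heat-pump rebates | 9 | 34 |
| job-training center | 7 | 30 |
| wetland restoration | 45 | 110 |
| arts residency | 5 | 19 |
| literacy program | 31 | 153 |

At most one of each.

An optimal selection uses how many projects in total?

4

Best achievable projected impact is 404.
One optimal bundle: microloan fund + open-data portal + heat-pump rebates + literacy program (84 k$).
Any selection reaching 404 contains exactly 4 projects.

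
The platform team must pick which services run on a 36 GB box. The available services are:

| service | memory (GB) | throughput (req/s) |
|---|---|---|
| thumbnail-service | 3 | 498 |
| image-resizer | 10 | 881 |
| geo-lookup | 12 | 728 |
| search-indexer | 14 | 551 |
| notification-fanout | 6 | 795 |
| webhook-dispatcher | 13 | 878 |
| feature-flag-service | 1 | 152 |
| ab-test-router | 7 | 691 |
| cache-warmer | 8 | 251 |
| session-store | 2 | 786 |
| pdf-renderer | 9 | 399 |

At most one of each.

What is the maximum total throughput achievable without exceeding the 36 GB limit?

Taking the top-ratio services first gives thumbnail-service + image-resizer + notification-fanout + feature-flag-service + ab-test-router + session-store for 3803 (29 GB).
The 7 GB tied up in ab-test-router is better spent on webhook-dispatcher — total rises to 3990 (35 GB).
The closest alternative, thumbnail-service + image-resizer + notification-fanout + ab-test-router + cache-warmer + session-store, reaches only 3902.

3990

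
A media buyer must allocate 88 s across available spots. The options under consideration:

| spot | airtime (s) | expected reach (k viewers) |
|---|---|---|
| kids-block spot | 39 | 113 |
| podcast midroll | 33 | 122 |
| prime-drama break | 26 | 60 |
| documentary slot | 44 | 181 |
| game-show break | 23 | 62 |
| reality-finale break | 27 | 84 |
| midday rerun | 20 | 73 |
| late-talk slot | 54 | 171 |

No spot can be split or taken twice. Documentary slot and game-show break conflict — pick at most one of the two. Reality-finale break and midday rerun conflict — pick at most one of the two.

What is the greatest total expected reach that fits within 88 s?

The ratio ordering already packs tightly: podcast midroll + documentary slot, 77 s, 303.
Runner-up kids-block spot + documentary slot tops out at 294.

303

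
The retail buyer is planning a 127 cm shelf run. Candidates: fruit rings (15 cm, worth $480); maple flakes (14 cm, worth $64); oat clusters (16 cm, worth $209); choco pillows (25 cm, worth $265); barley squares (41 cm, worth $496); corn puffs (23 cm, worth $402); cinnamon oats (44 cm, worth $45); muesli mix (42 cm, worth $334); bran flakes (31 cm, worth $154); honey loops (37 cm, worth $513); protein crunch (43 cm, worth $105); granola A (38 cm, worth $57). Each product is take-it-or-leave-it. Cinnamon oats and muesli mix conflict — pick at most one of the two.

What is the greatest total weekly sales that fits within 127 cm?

By weekly sales per cm: fruit rings 32.00, corn puffs 17.48, honey loops 13.86 lead.
The ratio heuristic lands on fruit rings + oat clusters + choco pillows + corn puffs + honey loops (1869) but leaves 11 cm idle.
The 41 cm tied up in oat clusters and choco pillows is better spent on barley squares — total rises to 1891 (116 cm).

1891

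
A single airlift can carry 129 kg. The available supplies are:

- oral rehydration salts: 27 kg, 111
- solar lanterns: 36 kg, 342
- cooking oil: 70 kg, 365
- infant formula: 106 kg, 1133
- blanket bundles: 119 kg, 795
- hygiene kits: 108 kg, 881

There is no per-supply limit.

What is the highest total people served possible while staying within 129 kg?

1133

Density check — infant formula 10.69, solar lanterns 9.50, hygiene kits 8.16, blanket bundles 6.68 are the best per kg.
Best packing: infant formula — 106 kg, 1133 total.
Every other selection either busts 129 kg or fails to beat 1133.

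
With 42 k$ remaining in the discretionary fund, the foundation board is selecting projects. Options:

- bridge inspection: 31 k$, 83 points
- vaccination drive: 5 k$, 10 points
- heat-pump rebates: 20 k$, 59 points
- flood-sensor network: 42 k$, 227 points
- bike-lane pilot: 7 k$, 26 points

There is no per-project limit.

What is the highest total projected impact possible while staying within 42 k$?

227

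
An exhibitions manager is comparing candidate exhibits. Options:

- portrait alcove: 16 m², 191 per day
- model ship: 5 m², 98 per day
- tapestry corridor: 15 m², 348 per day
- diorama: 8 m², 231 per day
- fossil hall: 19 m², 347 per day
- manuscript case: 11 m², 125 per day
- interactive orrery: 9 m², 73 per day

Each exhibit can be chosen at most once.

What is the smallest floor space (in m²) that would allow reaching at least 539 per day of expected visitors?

Minimise m² subject to total expected visitors ≥ 539.
tapestry corridor + diorama reaches 579 using 23 m².
Below 23 m² the best achievable stays under 539.

23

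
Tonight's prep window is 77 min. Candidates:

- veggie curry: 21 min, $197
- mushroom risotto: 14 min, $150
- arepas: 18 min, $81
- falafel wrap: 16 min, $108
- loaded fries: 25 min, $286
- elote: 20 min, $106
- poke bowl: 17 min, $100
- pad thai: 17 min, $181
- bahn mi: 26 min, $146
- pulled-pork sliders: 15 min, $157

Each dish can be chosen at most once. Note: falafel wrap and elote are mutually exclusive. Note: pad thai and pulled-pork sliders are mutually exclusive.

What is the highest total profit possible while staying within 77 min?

814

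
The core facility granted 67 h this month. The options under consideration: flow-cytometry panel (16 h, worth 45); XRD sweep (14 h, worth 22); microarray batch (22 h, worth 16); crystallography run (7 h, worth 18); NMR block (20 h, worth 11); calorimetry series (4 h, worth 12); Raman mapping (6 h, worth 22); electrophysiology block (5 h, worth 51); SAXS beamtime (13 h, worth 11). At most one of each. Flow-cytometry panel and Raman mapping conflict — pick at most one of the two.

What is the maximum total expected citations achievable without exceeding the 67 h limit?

159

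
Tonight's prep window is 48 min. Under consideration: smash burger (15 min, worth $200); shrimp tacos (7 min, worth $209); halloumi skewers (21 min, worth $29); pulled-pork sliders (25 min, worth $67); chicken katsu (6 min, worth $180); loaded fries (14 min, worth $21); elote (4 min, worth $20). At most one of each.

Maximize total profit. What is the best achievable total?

By profit per min: chicken katsu 30.00, shrimp tacos 29.86, smash burger 13.33, elote 5.00 lead.
Smash burger + shrimp tacos + chicken katsu + loaded fries + elote uses 46 of the 48 min and totals 630.
Every other selection either busts 48 min or fails to beat 630.

630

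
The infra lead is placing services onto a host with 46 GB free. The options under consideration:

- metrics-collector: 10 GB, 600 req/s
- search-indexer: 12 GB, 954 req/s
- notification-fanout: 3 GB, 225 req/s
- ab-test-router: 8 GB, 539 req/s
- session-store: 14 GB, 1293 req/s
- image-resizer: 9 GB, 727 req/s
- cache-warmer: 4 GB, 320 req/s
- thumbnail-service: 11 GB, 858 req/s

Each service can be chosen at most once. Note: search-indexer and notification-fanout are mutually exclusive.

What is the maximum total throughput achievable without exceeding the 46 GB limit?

Best packing: search-indexer + session-store + image-resizer + thumbnail-service — 46 GB, 3832 total.
The closest alternative, ab-test-router + session-store + image-resizer + cache-warmer + thumbnail-service, reaches only 3737.

3832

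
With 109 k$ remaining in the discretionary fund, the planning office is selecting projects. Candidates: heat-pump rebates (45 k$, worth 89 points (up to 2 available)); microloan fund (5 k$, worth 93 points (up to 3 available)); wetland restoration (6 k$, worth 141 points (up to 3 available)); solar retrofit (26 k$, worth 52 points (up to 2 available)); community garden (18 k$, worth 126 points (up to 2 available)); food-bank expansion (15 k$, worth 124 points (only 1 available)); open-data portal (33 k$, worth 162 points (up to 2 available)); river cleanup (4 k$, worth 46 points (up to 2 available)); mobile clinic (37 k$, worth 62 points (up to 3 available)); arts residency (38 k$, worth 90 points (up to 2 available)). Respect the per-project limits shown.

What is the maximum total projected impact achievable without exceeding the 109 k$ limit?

1206

By projected impact per k$: wetland restoration 23.50, microloan fund 18.60, river cleanup 11.50, food-bank expansion 8.27 lead.
A density-first pass picks 3×microloan fund + 3×wetland restoration + 2×community garden + food-bank expansion + 2×river cleanup — 1170 at 92 k$.
Dropping community garden frees 18 k$; slotting in open-data portal (33 k$) lifts the total to 1206 at 107 k$.
No other feasible combination exceeds 1206.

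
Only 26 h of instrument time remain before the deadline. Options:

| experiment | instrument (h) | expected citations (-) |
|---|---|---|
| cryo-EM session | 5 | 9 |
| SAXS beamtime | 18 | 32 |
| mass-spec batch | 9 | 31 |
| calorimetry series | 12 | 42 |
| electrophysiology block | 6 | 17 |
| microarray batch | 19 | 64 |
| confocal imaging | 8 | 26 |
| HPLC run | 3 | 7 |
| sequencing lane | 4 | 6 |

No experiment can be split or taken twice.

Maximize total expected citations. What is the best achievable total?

85

Density check — calorimetry series 3.50, mass-spec batch 3.44, microarray batch 3.37, confocal imaging 3.25 are the best per h.
Greedy by ratio would take mass-spec batch + calorimetry series + HPLC run: 24 h used, total 80.
Dropping mass-spec batch and HPLC run frees 12 h; slotting in electrophysiology block + confocal imaging (14 h) lifts the total to 85 at 26 h.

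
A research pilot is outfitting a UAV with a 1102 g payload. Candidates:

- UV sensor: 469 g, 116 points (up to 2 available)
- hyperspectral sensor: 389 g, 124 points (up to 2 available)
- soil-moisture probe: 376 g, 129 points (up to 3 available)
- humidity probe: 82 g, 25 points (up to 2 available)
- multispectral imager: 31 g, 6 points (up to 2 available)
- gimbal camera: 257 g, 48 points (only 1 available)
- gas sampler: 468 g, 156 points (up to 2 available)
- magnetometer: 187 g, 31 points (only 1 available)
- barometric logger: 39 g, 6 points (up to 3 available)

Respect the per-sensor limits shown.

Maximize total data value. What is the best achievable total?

The ratio heuristic lands on 2×soil-moisture probe + 2×humidity probe + 2×multispectral imager + 3×barometric logger (338) but leaves 7 g idle.
The 931 g tied up in 2×soil-moisture probe and 2×multispectral imager and 3×barometric logger is better spent on 2×gas sampler — total rises to 362 (1100 g).
No other feasible combination exceeds 362.

362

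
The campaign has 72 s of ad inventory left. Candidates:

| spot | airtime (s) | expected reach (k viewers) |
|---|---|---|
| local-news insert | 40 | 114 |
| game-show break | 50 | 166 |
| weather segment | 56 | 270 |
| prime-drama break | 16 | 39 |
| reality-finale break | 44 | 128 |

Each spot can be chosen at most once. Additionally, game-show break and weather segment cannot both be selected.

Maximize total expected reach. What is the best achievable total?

Weather segment + prime-drama break uses 72 of the 72 s and totals 309.
An exhaustive check of the 32 subsets confirms 309.

309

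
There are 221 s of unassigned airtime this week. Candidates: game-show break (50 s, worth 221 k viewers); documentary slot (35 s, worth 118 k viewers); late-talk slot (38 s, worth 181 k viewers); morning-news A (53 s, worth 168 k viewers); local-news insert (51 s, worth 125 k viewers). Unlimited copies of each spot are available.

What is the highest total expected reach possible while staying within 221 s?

Taking the top-ratio spots first gives 5×late-talk slot for 905 (190 s).
The 76 s tied up in 2×late-talk slot is better spent on 2×game-show break — total rises to 985 (214 s).

985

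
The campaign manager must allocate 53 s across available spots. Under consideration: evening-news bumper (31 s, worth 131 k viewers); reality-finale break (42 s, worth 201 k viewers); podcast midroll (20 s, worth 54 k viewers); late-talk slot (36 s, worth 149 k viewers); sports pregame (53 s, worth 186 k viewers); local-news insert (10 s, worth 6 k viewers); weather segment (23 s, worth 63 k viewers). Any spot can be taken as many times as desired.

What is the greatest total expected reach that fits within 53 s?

207

Reality-finale break + local-news insert uses 52 of the 53 s and totals 207.
Every other selection either busts 53 s or fails to beat 207.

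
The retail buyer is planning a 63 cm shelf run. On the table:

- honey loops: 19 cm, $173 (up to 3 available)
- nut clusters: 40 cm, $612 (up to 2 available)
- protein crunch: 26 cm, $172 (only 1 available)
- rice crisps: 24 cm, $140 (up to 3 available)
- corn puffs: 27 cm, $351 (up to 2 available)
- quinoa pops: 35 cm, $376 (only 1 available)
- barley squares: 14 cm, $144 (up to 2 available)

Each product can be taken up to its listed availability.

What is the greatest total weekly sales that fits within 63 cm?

A density-first pass picks nut clusters + barley squares — 756 at 54 cm.
Dropping barley squares frees 14 cm; slotting in honey loops (19 cm) lifts the total to 785 at 59 cm.

785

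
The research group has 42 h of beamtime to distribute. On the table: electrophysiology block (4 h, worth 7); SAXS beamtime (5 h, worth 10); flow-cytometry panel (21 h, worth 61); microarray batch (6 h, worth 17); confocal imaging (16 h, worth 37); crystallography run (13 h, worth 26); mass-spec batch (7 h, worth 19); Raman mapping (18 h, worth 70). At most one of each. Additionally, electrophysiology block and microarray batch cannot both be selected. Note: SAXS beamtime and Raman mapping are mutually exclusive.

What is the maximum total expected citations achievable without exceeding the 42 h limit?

Best packing: flow-cytometry panel + Raman mapping — 39 h, 131 total.
Runner-up confocal imaging + mass-spec batch + Raman mapping tops out at 126.

131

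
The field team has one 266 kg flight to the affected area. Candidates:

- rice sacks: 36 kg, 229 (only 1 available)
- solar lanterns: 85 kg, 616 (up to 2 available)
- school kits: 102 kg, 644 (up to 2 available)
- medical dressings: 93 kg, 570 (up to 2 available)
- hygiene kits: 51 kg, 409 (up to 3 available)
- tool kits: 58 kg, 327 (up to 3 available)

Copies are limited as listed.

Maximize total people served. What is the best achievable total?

The ratio heuristic lands on solar lanterns + 3×hygiene kits (1843) but leaves 28 kg idle.
The 85 kg tied up in solar lanterns is better spent on school kits — total rises to 1871 (255 kg).
That's the maximum — no swap from here does better than 1871.

1871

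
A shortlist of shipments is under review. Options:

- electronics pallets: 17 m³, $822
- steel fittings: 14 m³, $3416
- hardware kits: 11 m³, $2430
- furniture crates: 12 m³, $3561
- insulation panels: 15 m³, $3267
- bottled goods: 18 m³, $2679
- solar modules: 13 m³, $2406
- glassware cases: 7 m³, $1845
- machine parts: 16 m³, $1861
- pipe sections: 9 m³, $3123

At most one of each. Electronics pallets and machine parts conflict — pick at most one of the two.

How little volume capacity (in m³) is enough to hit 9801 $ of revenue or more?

Minimise m³ subject to total revenue ≥ 9801.
Taking steel fittings + furniture crates + pipe sections gives 10100 (≥ 9801) for 35 m³.
No combination under 35 m³ hits 9801.

35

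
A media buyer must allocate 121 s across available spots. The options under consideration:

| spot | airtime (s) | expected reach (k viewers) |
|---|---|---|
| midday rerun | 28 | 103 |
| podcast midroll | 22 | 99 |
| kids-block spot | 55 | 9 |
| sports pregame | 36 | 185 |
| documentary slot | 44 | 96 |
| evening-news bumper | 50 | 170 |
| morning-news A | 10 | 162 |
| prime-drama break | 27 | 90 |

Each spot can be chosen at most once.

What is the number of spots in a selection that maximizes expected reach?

4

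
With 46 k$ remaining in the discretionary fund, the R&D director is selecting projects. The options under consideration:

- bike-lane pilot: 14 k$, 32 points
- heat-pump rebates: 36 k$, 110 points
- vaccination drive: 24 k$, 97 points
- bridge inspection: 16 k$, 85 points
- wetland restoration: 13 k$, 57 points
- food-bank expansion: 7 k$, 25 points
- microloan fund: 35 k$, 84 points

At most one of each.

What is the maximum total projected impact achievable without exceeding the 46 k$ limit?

The ratio heuristic lands on bridge inspection + wetland restoration + food-bank expansion (167) but leaves 10 k$ idle.
Dropping wetland restoration and food-bank expansion frees 20 k$; slotting in vaccination drive (24 k$) lifts the total to 182 at 40 k$.
No other feasible combination exceeds 182.

182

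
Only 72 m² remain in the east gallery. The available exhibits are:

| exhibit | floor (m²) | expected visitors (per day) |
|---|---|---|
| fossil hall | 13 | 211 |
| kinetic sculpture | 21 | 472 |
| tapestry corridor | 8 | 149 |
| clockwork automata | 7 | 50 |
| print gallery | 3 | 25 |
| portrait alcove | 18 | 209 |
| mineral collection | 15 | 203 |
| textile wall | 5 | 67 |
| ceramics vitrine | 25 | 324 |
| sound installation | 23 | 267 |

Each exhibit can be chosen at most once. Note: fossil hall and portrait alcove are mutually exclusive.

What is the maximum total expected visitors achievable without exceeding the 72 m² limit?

1223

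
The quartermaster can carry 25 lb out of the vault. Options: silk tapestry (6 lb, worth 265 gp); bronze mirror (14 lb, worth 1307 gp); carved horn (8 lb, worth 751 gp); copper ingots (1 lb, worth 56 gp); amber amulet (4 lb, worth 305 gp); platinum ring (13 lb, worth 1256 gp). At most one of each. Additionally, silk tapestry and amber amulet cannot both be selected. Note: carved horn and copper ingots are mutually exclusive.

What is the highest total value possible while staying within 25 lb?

2312

Best packing: carved horn + amber amulet + platinum ring — 25 lb, 2312 total.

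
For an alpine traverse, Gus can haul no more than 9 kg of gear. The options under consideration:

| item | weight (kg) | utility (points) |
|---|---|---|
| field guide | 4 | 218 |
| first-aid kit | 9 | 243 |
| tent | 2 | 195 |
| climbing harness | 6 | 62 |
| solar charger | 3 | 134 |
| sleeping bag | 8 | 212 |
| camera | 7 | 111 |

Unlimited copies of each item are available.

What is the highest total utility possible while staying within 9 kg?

Taking 4×tent: 8 kg used, 780 in utility.
Nothing else within 9 kg beats 780.

780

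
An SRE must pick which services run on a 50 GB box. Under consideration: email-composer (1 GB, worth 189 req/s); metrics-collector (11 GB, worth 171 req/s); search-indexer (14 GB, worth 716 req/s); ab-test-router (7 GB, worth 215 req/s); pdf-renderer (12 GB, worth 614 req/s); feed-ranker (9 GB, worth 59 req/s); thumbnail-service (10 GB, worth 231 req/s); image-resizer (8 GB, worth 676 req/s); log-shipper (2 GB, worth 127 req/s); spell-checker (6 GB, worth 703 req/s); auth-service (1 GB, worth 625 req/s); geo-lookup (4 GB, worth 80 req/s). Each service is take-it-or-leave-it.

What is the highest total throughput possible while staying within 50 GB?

3738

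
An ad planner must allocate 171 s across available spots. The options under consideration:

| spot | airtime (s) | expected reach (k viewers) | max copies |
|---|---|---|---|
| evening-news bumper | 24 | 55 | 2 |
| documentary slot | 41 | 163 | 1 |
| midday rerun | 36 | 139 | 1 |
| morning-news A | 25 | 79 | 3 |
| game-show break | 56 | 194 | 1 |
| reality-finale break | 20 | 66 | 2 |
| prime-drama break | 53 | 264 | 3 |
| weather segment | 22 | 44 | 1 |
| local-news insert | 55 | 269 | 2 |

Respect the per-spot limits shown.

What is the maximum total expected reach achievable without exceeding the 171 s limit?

A density-first pass picks 3×prime-drama break — 792 at 159 s.
The 106 s tied up in 2×prime-drama break is better spent on 2×local-news insert — total rises to 802 (163 s).
The spare 8 s is too small for any remaining spot, and no exchange beats 802.

802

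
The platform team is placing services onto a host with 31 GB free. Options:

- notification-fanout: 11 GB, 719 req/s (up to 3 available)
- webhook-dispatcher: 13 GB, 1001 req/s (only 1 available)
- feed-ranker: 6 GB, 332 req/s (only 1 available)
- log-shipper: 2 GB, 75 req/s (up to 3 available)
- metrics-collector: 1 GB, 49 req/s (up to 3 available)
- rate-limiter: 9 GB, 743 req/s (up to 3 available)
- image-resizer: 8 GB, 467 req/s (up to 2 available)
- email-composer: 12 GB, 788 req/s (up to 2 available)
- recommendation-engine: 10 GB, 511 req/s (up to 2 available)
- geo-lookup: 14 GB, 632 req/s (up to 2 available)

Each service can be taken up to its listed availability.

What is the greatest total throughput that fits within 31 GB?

2487

The ratio heuristic lands on 3×metrics-collector + 3×rate-limiter (2376) but leaves 1 GB idle.
Dropping 3×metrics-collector and rate-limiter frees 12 GB; slotting in webhook-dispatcher (13 GB) lifts the total to 2487 at 31 GB.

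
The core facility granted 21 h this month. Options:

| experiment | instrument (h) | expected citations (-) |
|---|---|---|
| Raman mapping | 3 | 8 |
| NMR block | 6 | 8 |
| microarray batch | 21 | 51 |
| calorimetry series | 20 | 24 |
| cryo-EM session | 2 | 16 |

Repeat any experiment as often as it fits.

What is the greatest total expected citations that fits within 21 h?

160

By expected citations per h: cryo-EM session 8.00, Raman mapping 2.67, microarray batch 2.43 lead.
10×cryo-EM session uses 20 of the 21 h and totals 160.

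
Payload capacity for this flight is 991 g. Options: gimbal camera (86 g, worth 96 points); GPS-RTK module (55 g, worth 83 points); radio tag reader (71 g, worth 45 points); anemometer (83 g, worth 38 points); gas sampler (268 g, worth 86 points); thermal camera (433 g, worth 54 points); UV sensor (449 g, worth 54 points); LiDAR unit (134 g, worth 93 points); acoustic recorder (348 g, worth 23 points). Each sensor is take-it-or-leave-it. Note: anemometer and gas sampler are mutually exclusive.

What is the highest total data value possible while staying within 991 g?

Gimbal camera + GPS-RTK module + radio tag reader + gas sampler + LiDAR unit + acoustic recorder uses 962 of the 991 g and totals 426.

426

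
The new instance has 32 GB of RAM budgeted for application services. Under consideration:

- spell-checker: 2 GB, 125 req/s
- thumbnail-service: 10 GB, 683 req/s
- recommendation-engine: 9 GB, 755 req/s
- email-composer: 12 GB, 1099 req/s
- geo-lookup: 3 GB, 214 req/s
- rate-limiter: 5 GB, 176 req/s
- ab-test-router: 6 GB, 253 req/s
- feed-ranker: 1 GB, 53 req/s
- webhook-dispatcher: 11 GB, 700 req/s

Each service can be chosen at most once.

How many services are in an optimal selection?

4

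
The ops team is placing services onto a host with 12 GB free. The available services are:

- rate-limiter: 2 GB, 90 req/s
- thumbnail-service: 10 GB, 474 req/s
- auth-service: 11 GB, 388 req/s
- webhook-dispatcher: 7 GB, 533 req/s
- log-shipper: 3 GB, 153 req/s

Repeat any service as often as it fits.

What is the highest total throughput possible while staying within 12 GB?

Taking rate-limiter + webhook-dispatcher + log-shipper: 12 GB used, 776 in throughput.
Every other selection either busts 12 GB or fails to beat 776.

776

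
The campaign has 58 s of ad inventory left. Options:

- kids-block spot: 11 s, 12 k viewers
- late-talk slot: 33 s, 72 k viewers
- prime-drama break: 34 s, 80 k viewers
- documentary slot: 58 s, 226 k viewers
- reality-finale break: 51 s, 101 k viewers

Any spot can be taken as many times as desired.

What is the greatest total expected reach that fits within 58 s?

Ranking by ratio (expected reach/s): documentary slot 3.90, prime-drama break 2.35, late-talk slot 2.18.
Documentary slot uses 58 of the 58 s and totals 226.

226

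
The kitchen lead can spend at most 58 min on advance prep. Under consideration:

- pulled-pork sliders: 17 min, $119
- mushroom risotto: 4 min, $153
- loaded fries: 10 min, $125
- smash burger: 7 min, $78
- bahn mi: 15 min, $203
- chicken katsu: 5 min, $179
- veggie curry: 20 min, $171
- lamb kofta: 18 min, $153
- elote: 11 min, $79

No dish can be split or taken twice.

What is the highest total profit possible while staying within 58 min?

Taking the top-ratio dishes first gives mushroom risotto + loaded fries + smash burger + bahn mi + chicken katsu + elote for 817 (52 min).
The 11 min tied up in elote is better spent on pulled-pork sliders — total rises to 857 (58 min).
An exhaustive check of the 512 subsets confirms 857.

857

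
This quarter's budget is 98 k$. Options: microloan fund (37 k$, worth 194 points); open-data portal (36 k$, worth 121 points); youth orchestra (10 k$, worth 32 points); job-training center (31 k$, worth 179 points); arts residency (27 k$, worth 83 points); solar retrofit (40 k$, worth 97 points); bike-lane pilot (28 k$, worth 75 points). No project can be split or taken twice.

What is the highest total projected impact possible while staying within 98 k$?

456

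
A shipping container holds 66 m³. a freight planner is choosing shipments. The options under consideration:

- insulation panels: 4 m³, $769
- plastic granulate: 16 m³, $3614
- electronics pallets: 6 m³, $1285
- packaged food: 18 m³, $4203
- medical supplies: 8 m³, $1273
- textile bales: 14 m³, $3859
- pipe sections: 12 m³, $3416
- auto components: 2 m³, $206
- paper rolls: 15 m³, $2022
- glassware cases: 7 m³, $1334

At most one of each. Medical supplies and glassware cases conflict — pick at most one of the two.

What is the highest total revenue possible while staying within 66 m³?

16377

Ranking by ratio (revenue/m³): pipe sections 284.67, textile bales 275.64, packaged food 233.50, plastic granulate 225.88.
Best packing: plastic granulate + electronics pallets + packaged food + textile bales + pipe sections — 66 m³, 16377 total.
Next best is insulation panels + plastic granulate + packaged food + textile bales + pipe sections + auto components at 16067 (66 m³) — short by 310.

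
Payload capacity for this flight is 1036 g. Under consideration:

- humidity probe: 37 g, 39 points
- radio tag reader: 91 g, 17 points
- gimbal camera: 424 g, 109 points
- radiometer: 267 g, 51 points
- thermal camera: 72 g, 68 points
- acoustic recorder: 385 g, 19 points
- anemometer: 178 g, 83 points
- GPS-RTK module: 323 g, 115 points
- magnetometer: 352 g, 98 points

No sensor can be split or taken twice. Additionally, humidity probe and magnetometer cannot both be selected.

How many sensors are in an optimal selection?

5

Best achievable data value is 414.
humidity probe + gimbal camera + thermal camera + anemometer + GPS-RTK module hits 414 at 1034 g.
All optima have 5 sensors.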